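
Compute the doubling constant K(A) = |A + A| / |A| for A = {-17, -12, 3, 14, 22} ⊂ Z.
K = |A + A| / |A| = 15/5 = 3

Enumerate A + A = {a + b : a, b ∈ A}. With |A| = 5, there are |A|^2 = 25 ordered sum pairs; collecting distinct values, A + A = {-34, -29, -24, -14, -9, -3, 2, 5, 6, 10, 17, 25, 28, 36, 44}, so |A + A| = 15. Thus K = 15/5 = 3. For comparison, the minimum possible |A + A| over all 5-element sets is 2·5 − 1 = 9 (so min K = 9/5), attained only by arithmetic progressions.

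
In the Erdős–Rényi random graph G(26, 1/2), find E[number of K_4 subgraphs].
E[# K_4] = C(26, 4) · (1/2)^C(4, 2) = 14950 / 2^6 = 7475/32 = 233.59375

For each 4-subset S of vertices (there are C(26, 4) = 14950 such S), let X_S = 1 if S induces a K_4 (all C(4, 2) = 6 edges present). Then P(X_S = 1) = (1/2)^6 = 1/64. By linearity of expectation, E[# K_4] = C(26, 4) · (1/2)^6 = 14950 / 64 = 7475/32 = 233.59375.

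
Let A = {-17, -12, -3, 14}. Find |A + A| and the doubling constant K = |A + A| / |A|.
K = |A + A| / |A| = 10/4 = 5/2

Enumerate A + A = {a + b : a, b ∈ A}. With |A| = 4, there are |A|^2 = 16 ordered sum pairs; collecting distinct values, A + A = {-34, -29, -24, -20, -15, -6, -3, 2, 11, 28}, so |A + A| = 10. Thus K = 10/4 = 5/2. For comparison, the minimum possible |A + A| over all 4-element sets is 2·4 − 1 = 7 (so min K = 7/4), attained only by arithmetic progressions.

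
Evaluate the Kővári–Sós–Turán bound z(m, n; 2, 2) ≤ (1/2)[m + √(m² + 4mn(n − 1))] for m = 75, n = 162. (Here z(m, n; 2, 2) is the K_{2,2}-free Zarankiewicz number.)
z(75, 162; 2, 2) ≤ (1/2)[75 + √(75² + 4·75·162·161)] = (1/2)[75 + √7830225] = 1436.627

Kővári–Sós–Turán: let r_1, ..., r_75 be the row sums and z = Σ r_i the total number of 1s. Each pair of columns can share at most one row with both entries 1 (else a 2×2 all-ones block appears), so Σ_i C(r_i, 2) ≤ C(162, 2) = 13041. By convexity Σ_i C(r_i, 2) ≥ 75·C(z/75, 2) = z(z − 75)/(2·75), giving z² − 75z − 75·162·161 ≤ 0 and hence z ≤ (1/2)[75 + √(5625 + 4·1956150)] = (1/2)[75 + √7830225] ≈ (1/2)(75 + 2798.2539) = 1436.627.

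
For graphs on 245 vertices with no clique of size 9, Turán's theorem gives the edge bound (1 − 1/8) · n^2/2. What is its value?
Turán density bound = (7/8) · 245^2/2 = 420175/16 ≈ 26260.9375

Turán's theorem: ex(n, K_{r+1}) is achieved by the complete r-partite Turán graph T(n, r) with parts as balanced as possible, and is at most (1 − 1/r) · n^2/2. For r = 8, n = 245: the density bound is (7/8) · 60025/2 = 420175/16 ≈ 26260.9375. The integer-valued extremum is e(T(245, 8)) = 26260, which is strictly less than the density bound 420175/16 since 8 ∤ 245 (the parts of T(245, 8) cannot all be equal).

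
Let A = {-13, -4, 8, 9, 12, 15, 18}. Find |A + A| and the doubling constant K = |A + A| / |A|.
K = |A + A| / |A| = 24/7

Enumerate A + A = {a + b : a, b ∈ A}. With |A| = 7, there are |A|^2 = 49 ordered sum pairs; collecting distinct values, A + A = {-26, -17, -8, -5, -4, -1, 2, 4, 5, 8, 11, 14, 16, 17, 18, 20, 21, 23, 24, 26, 27, 30, 33, 36}, so |A + A| = 24. Thus K = 24/7. For comparison, the minimum possible |A + A| over all 7-element sets is 2·7 − 1 = 13 (so min K = 13/7), attained only by arithmetic progressions.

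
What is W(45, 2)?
W(45, 2) = 45 + 1 = 46

A 2-term AP is any pair of integers, so a monochromatic 2-AP exists iff some colour is used at least twice. With 45 colours, the colouring i ↦ i on {1, ..., 45} uses each colour once, avoiding any monochromatic pair, so W(45, 2) > 45. For {1, ..., 46}, pigeonhole forces two integers of the same colour, which form a monochromatic 2-AP. Hence W(45, 2) = 46.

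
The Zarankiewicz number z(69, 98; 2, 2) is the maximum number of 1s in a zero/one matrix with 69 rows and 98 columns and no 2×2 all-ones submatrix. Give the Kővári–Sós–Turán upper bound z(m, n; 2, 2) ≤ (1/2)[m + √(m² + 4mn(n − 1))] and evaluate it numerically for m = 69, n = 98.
z(69, 98; 2, 2) ≤ (1/2)[69 + √(69² + 4·69·98·97)] = (1/2)[69 + √2628417] = 845.1197

Kővári–Sós–Turán: let r_1, ..., r_69 be the row sums and z = Σ r_i the total number of 1s. Each pair of columns can share at most one row with both entries 1 (else a 2×2 all-ones block appears), so Σ_i C(r_i, 2) ≤ C(98, 2) = 4753. By convexity Σ_i C(r_i, 2) ≥ 69·C(z/69, 2) = z(z − 69)/(2·69), giving z² − 69z − 69·98·97 ≤ 0 and hence z ≤ (1/2)[69 + √(4761 + 4·655914)] = (1/2)[69 + √2628417] ≈ (1/2)(69 + 1621.2393) = 845.1197.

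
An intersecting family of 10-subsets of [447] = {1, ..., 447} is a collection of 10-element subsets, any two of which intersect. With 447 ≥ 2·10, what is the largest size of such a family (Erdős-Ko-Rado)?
max |F| = C(446, 9) = 1774069784661404230

Erdős-Ko-Rado (1961): when n ≥ 2k, max |F| = C(n−1, k−1). The bound is attained by the star {A : i ∈ A} for any fixed i ∈ [n]. Here C(447−1, 10−1) = C(446, 9) = 1774069784661404230.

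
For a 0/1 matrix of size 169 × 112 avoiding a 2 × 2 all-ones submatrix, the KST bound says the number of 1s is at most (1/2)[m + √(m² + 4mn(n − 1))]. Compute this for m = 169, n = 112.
z(169, 112; 2, 2) ≤ (1/2)[169 + √(169² + 4·169·112·111)] = (1/2)[169 + √8432593] = 1536.4464

Kővári–Sós–Turán: let r_1, ..., r_169 be the row sums and z = Σ r_i the total number of 1s. Each pair of columns can share at most one row with both entries 1 (else a 2×2 all-ones block appears), so Σ_i C(r_i, 2) ≤ C(112, 2) = 6216. By convexity Σ_i C(r_i, 2) ≥ 169·C(z/169, 2) = z(z − 169)/(2·169), giving z² − 169z − 169·112·111 ≤ 0 and hence z ≤ (1/2)[169 + √(28561 + 4·2101008)] = (1/2)[169 + √8432593] ≈ (1/2)(169 + 2903.8927) = 1536.4464.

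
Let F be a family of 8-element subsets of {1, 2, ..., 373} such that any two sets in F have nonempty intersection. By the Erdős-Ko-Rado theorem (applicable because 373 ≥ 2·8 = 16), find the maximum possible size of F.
max |F| = C(372, 7) = 184803150863664

Erdős-Ko-Rado (1961): when n ≥ 2k, max |F| = C(n−1, k−1). The bound is attained by the star {A : i ∈ A} for any fixed i ∈ [n]. Here C(373−1, 8−1) = C(372, 7) = 184803150863664.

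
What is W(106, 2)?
W(106, 2) = 106 + 1 = 107

A 2-term AP is any pair of integers, so a monochromatic 2-AP exists iff some colour is used at least twice. With 106 colours, the colouring i ↦ i on {1, ..., 106} uses each colour once, avoiding any monochromatic pair, so W(106, 2) > 106. For {1, ..., 107}, pigeonhole forces two integers of the same colour, which form a monochromatic 2-AP. Hence W(106, 2) = 107.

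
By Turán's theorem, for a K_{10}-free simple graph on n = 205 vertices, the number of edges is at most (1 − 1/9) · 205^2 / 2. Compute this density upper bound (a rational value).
Turán density bound = (8/9) · 205^2/2 = 168100/9 ≈ 18677.7778

Turán's theorem: ex(n, K_{r+1}) is achieved by the complete r-partite Turán graph T(n, r) with parts as balanced as possible, and is at most (1 − 1/r) · n^2/2. For r = 9, n = 205: the density bound is (8/9) · 42025/2 = 168100/9 ≈ 18677.7778. The integer-valued extremum is e(T(205, 9)) = 18677, which is strictly less than the density bound 168100/9 since 9 ∤ 205 (the parts of T(205, 9) cannot all be equal).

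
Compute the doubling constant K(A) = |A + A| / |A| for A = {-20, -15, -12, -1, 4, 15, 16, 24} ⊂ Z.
K = |A + A| / |A| = 33/8

Enumerate A + A = {a + b : a, b ∈ A}. With |A| = 8, there are |A|^2 = 64 ordered sum pairs; collecting distinct values, A + A = {-40, -35, -32, -30, -27, -24, -21, -16, -13, -11, -8, -5, -4, -2, 0, 1, 3, 4, 8, 9, 12, 14, 15, 19, 20, 23, 28, 30, 31, 32, 39, 40, 48}, so |A + A| = 33. Thus K = 33/8. For comparison, the minimum possible |A + A| over all 8-element sets is 2·8 − 1 = 15 (so min K = 15/8), attained only by arithmetic progressions.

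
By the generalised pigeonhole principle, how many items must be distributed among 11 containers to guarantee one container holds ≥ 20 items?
n = (20 − 1)·11 + 1 = 210

By the generalised pigeonhole principle, to guarantee some box contains ≥ r objects we need more than (r − 1) · k objects total. Threshold: n = (r − 1) · k + 1. With r = 20 and k = 11: n = 19 · 11 + 1 = 209 + 1 = 210. For n = 209 = 19 · 11, we can put exactly 19 objects in every box, avoiding 20 in any single one — so 210 is tight.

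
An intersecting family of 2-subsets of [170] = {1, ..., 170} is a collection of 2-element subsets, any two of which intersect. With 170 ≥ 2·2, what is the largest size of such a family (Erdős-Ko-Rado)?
max |F| = C(169, 1) = 169

The Erdős-Ko-Rado theorem states: for n ≥ 2k, an intersecting family of k-subsets of an n-element set has size at most C(n − 1, k − 1), with equality for 'star' families {A ⊆ [n] : |A| = k, i ∈ A} (fix an element i). For n = 170, k = 2: C(169, 1) = 169.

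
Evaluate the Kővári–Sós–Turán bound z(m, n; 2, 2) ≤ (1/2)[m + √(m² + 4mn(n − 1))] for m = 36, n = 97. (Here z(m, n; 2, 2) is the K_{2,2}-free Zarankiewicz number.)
z(36, 97; 2, 2) ≤ (1/2)[36 + √(36² + 4·36·97·96)] = (1/2)[36 + √1342224] = 597.272

Kővári–Sós–Turán: let r_1, ..., r_36 be the row sums and z = Σ r_i the total number of 1s. Each pair of columns can share at most one row with both entries 1 (else a 2×2 all-ones block appears), so Σ_i C(r_i, 2) ≤ C(97, 2) = 4656. By convexity Σ_i C(r_i, 2) ≥ 36·C(z/36, 2) = z(z − 36)/(2·36), giving z² − 36z − 36·97·96 ≤ 0 and hence z ≤ (1/2)[36 + √(1296 + 4·335232)] = (1/2)[36 + √1342224] ≈ (1/2)(36 + 1158.5439) = 597.272.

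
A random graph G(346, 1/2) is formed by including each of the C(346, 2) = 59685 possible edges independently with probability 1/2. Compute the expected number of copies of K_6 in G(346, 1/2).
E[# K_6] = C(346, 6) · (1/2)^C(6, 2) = 2281370098854 / 2^15 = 1140685049427/16384 ≈ 69621890.223816

For each 6-subset S of vertices (there are C(346, 6) = 2281370098854 such S), let X_S = 1 if S induces a K_6 (all C(6, 2) = 15 edges present). Then P(X_S = 1) = (1/2)^15 = 1/32768. By linearity of expectation, E[# K_6] = C(346, 6) · (1/2)^15 = 2281370098854 / 32768 = 1140685049427/16384 ≈ 69621890.223816.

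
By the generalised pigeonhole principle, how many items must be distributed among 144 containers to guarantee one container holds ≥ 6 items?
n = (6 − 1)·144 + 1 = 721

By the generalised pigeonhole principle, to guarantee some box contains ≥ r objects we need more than (r − 1) · k objects total. Threshold: n = (r − 1) · k + 1. With r = 6 and k = 144: n = 5 · 144 + 1 = 720 + 1 = 721. For n = 720 = 5 · 144, we can put exactly 5 objects in every box, avoiding 6 in any single one — so 721 is tight.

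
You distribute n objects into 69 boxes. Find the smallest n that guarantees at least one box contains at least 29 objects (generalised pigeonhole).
n = (29 − 1)·69 + 1 = 1933

By the generalised pigeonhole principle, to guarantee some box contains ≥ r objects we need more than (r − 1) · k objects total. Threshold: n = (r − 1) · k + 1. With r = 29 and k = 69: n = 28 · 69 + 1 = 1932 + 1 = 1933. For n = 1932 = 28 · 69, we can put exactly 28 objects in every box, avoiding 29 in any single one — so 1933 is tight.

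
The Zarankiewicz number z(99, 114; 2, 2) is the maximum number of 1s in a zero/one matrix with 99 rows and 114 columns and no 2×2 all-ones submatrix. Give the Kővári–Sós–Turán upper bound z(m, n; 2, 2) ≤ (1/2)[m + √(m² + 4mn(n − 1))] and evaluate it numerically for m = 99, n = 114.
z(99, 114; 2, 2) ≤ (1/2)[99 + √(99² + 4·99·114·113)] = (1/2)[99 + √5111073] = 1179.8841

Kővári–Sós–Turán: let r_1, ..., r_99 be the row sums and z = Σ r_i the total number of 1s. Each pair of columns can share at most one row with both entries 1 (else a 2×2 all-ones block appears), so Σ_i C(r_i, 2) ≤ C(114, 2) = 6441. By convexity Σ_i C(r_i, 2) ≥ 99·C(z/99, 2) = z(z − 99)/(2·99), giving z² − 99z − 99·114·113 ≤ 0 and hence z ≤ (1/2)[99 + √(9801 + 4·1275318)] = (1/2)[99 + √5111073] ≈ (1/2)(99 + 2260.7682) = 1179.8841.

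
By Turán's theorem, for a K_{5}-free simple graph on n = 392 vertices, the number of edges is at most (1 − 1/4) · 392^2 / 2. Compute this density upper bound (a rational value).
Turán density bound = (3/4) · 392^2/2 = 57624

Turán's theorem: ex(n, K_{r+1}) is achieved by the complete r-partite Turán graph T(n, r) with parts as balanced as possible, and is at most (1 − 1/r) · n^2/2. For r = 4, n = 392: the density bound is (3/4) · 153664/2 = 57624. Since 4 ∣ 392, the Turán graph T(392, 4) has parts of equal size 98, and its edge count e(T(392, 4)) = 57624 attains the density bound exactly.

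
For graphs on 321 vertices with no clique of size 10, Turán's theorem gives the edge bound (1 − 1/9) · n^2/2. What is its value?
Turán density bound = (8/9) · 321^2/2 = 45796

Turán's theorem: ex(n, K_{r+1}) is achieved by the complete r-partite Turán graph T(n, r) with parts as balanced as possible, and is at most (1 − 1/r) · n^2/2. For r = 9, n = 321: the density bound is (8/9) · 103041/2 = 45796. The integer-valued extremum is e(T(321, 9)) = 45795, which is strictly less than the density bound 45796 since 9 ∤ 321 (the parts of T(321, 9) cannot all be equal).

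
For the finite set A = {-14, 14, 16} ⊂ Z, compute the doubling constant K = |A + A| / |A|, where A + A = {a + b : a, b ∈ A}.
K = |A + A| / |A| = 6/3 = 2

Enumerate A + A = {a + b : a, b ∈ A}. With |A| = 3, there are |A|^2 = 9 ordered sum pairs; collecting distinct values, A + A = {-28, 0, 2, 28, 30, 32}, so |A + A| = 6. Thus K = 6/3 = 2. For comparison, the minimum possible |A + A| over all 3-element sets is 2·3 − 1 = 5 (so min K = 5/3), attained only by arithmetic progressions.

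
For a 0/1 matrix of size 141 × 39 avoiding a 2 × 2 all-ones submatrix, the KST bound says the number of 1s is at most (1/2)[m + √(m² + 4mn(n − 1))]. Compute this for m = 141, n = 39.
z(141, 39; 2, 2) ≤ (1/2)[141 + √(141² + 4·141·39·38)] = (1/2)[141 + √855729] = 533.0281

Kővári–Sós–Turán: let r_1, ..., r_141 be the row sums and z = Σ r_i the total number of 1s. Each pair of columns can share at most one row with both entries 1 (else a 2×2 all-ones block appears), so Σ_i C(r_i, 2) ≤ C(39, 2) = 741. By convexity Σ_i C(r_i, 2) ≥ 141·C(z/141, 2) = z(z − 141)/(2·141), giving z² − 141z − 141·39·38 ≤ 0 and hence z ≤ (1/2)[141 + √(19881 + 4·208962)] = (1/2)[141 + √855729] ≈ (1/2)(141 + 925.0562) = 533.0281.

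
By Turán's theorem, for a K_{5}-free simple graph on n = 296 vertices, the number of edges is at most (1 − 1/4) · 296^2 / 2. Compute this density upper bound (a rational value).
Turán density bound = (3/4) · 296^2/2 = 32856

Turán's theorem: ex(n, K_{r+1}) is achieved by the complete r-partite Turán graph T(n, r) with parts as balanced as possible, and is at most (1 − 1/r) · n^2/2. For r = 4, n = 296: the density bound is (3/4) · 87616/2 = 32856. Since 4 ∣ 296, the Turán graph T(296, 4) has parts of equal size 74, and its edge count e(T(296, 4)) = 32856 attains the density bound exactly.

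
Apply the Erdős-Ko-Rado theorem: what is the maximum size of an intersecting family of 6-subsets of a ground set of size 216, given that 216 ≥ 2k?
max |F| = C(215, 5) = 3653161793

Erdős-Ko-Rado (1961): when n ≥ 2k, max |F| = C(n−1, k−1). The bound is attained by the star {A : i ∈ A} for any fixed i ∈ [n]. Here C(216−1, 6−1) = C(215, 5) = 3653161793.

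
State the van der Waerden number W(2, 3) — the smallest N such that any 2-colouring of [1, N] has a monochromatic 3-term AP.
W(2, 3) = 9

Lower bound: the 2-colouring RRBBRRBB of {1, ..., 8} (R at positions {1, 2, 5, 6}, B at {3, 4, 7, 8}) contains no monochromatic 3-term AP, so W(2, 3) > 8. Upper bound: a case analysis on any 2-colouring of {1, ..., 9} forces such an AP. Hence W(2, 3) = 9.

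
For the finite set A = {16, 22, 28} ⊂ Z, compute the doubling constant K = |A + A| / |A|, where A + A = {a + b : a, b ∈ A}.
K = |A + A| / |A| = 5/3

Enumerate A + A = {a + b : a, b ∈ A}. With |A| = 3, there are |A|^2 = 9 ordered sum pairs; collecting distinct values, A + A = {32, 38, 44, 50, 56}, so |A + A| = 5. Thus K = 5/3. Here |A + A| = 2|A| − 1 = 5, the minimum possible — so K = 5/3 is minimal, which holds iff A is an arithmetic progression.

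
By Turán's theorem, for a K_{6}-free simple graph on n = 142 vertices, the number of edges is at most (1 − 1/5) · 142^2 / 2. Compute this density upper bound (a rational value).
Turán density bound = (4/5) · 142^2/2 = 40328/5 ≈ 8065.6

Turán's theorem: ex(n, K_{r+1}) is achieved by the complete r-partite Turán graph T(n, r) with parts as balanced as possible, and is at most (1 − 1/r) · n^2/2. For r = 5, n = 142: the density bound is (4/5) · 20164/2 = 40328/5 ≈ 8065.6. The integer-valued extremum is e(T(142, 5)) = 8065, which is strictly less than the density bound 40328/5 since 5 ∤ 142 (the parts of T(142, 5) cannot all be equal).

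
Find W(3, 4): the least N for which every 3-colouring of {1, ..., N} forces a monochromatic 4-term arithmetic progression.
W(3, 4) = 293

This is a classical value, W(3, 4) = 293, established by combining an explicit 3-colouring of {1, ..., 292} with no monochromatic 4-AP (giving the lower bound W(3, 4) > 292) and a finite case analysis / exhaustive computer search showing every 3-colouring of {1, ..., 293} has such an AP.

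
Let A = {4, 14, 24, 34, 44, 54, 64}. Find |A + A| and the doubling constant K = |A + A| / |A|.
K = |A + A| / |A| = 13/7

Enumerate A + A = {a + b : a, b ∈ A}. With |A| = 7, there are |A|^2 = 49 ordered sum pairs; collecting distinct values, A + A = {8, 18, 28, 38, 48, 58, 68, 78, 88, 98, 108, 118, 128}, so |A + A| = 13. Thus K = 13/7. Here |A + A| = 2|A| − 1 = 13, the minimum possible — so K = 13/7 is minimal, which holds iff A is an arithmetic progression.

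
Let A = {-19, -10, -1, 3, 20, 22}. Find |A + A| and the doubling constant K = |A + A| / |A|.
K = |A + A| / |A| = 20/6 = 10/3

Enumerate A + A = {a + b : a, b ∈ A}. With |A| = 6, there are |A|^2 = 36 ordered sum pairs; collecting distinct values, A + A = {-38, -29, -20, -16, -11, -7, -2, 1, 2, 3, 6, 10, 12, 19, 21, 23, 25, 40, 42, 44}, so |A + A| = 20. Thus K = 20/6 = 10/3. For comparison, the minimum possible |A + A| over all 6-element sets is 2·6 − 1 = 11 (so min K = 11/6), attained only by arithmetic progressions.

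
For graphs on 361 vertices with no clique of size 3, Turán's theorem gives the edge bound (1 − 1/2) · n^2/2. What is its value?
Turán density bound = (1/2) · 361^2/2 = 130321/4 ≈ 32580.25

Turán's theorem: ex(n, K_{r+1}) is achieved by the complete r-partite Turán graph T(n, r) with parts as balanced as possible, and is at most (1 − 1/r) · n^2/2. For r = 2, n = 361: the density bound is (1/2) · 130321/2 = 130321/4 ≈ 32580.25. The integer-valued extremum is e(T(361, 2)) = 32580, which is strictly less than the density bound 130321/4 since 2 ∤ 361 (the parts of T(361, 2) cannot all be equal).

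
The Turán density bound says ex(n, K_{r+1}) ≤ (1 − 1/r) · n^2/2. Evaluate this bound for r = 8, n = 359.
Turán density bound = (7/8) · 359^2/2 = 902167/16 ≈ 56385.4375

Turán's theorem: ex(n, K_{r+1}) is achieved by the complete r-partite Turán graph T(n, r) with parts as balanced as possible, and is at most (1 − 1/r) · n^2/2. For r = 8, n = 359: the density bound is (7/8) · 128881/2 = 902167/16 ≈ 56385.4375. The integer-valued extremum is e(T(359, 8)) = 56385, which is strictly less than the density bound 902167/16 since 8 ∤ 359 (the parts of T(359, 8) cannot all be equal).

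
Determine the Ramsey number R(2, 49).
R(2, 49) = 49

R(2, k) = k for all k ≥ 2: in a 2-colouring of K_k, either some edge is red (a red K_2) or all edges are blue (a blue K_k). And K_{48} coloured all-blue has no blue K_49, so R(2, 49) > 48. Hence R(2, 49) = 49.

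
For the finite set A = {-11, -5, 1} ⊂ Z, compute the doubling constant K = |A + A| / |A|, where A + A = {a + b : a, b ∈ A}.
K = |A + A| / |A| = 5/3

Enumerate A + A = {a + b : a, b ∈ A}. With |A| = 3, there are |A|^2 = 9 ordered sum pairs; collecting distinct values, A + A = {-22, -16, -10, -4, 2}, so |A + A| = 5. Thus K = 5/3. Here |A + A| = 2|A| − 1 = 5, the minimum possible — so K = 5/3 is minimal, which holds iff A is an arithmetic progression.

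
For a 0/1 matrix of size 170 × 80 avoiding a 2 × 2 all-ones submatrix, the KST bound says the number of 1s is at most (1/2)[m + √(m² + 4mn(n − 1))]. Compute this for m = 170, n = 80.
z(170, 80; 2, 2) ≤ (1/2)[170 + √(170² + 4·170·80·79)] = (1/2)[170 + √4326500] = 1125.012

Kővári–Sós–Turán: let r_1, ..., r_170 be the row sums and z = Σ r_i the total number of 1s. Each pair of columns can share at most one row with both entries 1 (else a 2×2 all-ones block appears), so Σ_i C(r_i, 2) ≤ C(80, 2) = 3160. By convexity Σ_i C(r_i, 2) ≥ 170·C(z/170, 2) = z(z − 170)/(2·170), giving z² − 170z − 170·80·79 ≤ 0 and hence z ≤ (1/2)[170 + √(28900 + 4·1074400)] = (1/2)[170 + √4326500] ≈ (1/2)(170 + 2080.024) = 1125.012.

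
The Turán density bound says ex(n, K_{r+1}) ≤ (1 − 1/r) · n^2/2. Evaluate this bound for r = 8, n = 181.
Turán density bound = (7/8) · 181^2/2 = 229327/16 ≈ 14332.9375

Turán's theorem: ex(n, K_{r+1}) is achieved by the complete r-partite Turán graph T(n, r) with parts as balanced as possible, and is at most (1 − 1/r) · n^2/2. For r = 8, n = 181: the density bound is (7/8) · 32761/2 = 229327/16 ≈ 14332.9375. The integer-valued extremum is e(T(181, 8)) = 14332, which is strictly less than the density bound 229327/16 since 8 ∤ 181 (the parts of T(181, 8) cannot all be equal).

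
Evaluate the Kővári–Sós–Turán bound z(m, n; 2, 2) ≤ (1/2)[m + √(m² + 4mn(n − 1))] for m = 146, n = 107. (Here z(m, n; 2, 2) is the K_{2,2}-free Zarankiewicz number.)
z(146, 107; 2, 2) ≤ (1/2)[146 + √(146² + 4·146·107·106)] = (1/2)[146 + √6645044] = 1361.8991

Kővári–Sós–Turán: let r_1, ..., r_146 be the row sums and z = Σ r_i the total number of 1s. Each pair of columns can share at most one row with both entries 1 (else a 2×2 all-ones block appears), so Σ_i C(r_i, 2) ≤ C(107, 2) = 5671. By convexity Σ_i C(r_i, 2) ≥ 146·C(z/146, 2) = z(z − 146)/(2·146), giving z² − 146z − 146·107·106 ≤ 0 and hence z ≤ (1/2)[146 + √(21316 + 4·1655932)] = (1/2)[146 + √6645044] ≈ (1/2)(146 + 2577.7983) = 1361.8991.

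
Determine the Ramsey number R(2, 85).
R(2, 85) = 85

R(2, k) = k for all k ≥ 2: in a 2-colouring of K_k, either some edge is red (a red K_2) or all edges are blue (a blue K_k). And K_{84} coloured all-blue has no blue K_85, so R(2, 85) > 84. Hence R(2, 85) = 85.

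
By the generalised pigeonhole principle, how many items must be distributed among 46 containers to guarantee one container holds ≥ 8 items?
n = (8 − 1)·46 + 1 = 323

By the generalised pigeonhole principle, to guarantee some box contains ≥ r objects we need more than (r − 1) · k objects total. Threshold: n = (r − 1) · k + 1. With r = 8 and k = 46: n = 7 · 46 + 1 = 322 + 1 = 323. For n = 322 = 7 · 46, we can put exactly 7 objects in every box, avoiding 8 in any single one — so 323 is tight.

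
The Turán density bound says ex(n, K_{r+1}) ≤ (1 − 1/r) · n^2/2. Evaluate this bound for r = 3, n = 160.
Turán density bound = (2/3) · 160^2/2 = 25600/3 ≈ 8533.3333

Turán's theorem: ex(n, K_{r+1}) is achieved by the complete r-partite Turán graph T(n, r) with parts as balanced as possible, and is at most (1 − 1/r) · n^2/2. For r = 3, n = 160: the density bound is (2/3) · 25600/2 = 25600/3 ≈ 8533.3333. The integer-valued extremum is e(T(160, 3)) = 8533, which is strictly less than the density bound 25600/3 since 3 ∤ 160 (the parts of T(160, 3) cannot all be equal).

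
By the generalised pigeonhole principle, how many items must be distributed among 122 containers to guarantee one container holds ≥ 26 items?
n = (26 − 1)·122 + 1 = 3051

By the generalised pigeonhole principle, to guarantee some box contains ≥ r objects we need more than (r − 1) · k objects total. Threshold: n = (r − 1) · k + 1. With r = 26 and k = 122: n = 25 · 122 + 1 = 3050 + 1 = 3051. For n = 3050 = 25 · 122, we can put exactly 25 objects in every box, avoiding 26 in any single one — so 3051 is tight.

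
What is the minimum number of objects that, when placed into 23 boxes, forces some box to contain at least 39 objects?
n = (39 − 1)·23 + 1 = 875

By the generalised pigeonhole principle, to guarantee some box contains ≥ r objects we need more than (r − 1) · k objects total. Threshold: n = (r − 1) · k + 1. With r = 39 and k = 23: n = 38 · 23 + 1 = 874 + 1 = 875. For n = 874 = 38 · 23, we can put exactly 38 objects in every box, avoiding 39 in any single one — so 875 is tight.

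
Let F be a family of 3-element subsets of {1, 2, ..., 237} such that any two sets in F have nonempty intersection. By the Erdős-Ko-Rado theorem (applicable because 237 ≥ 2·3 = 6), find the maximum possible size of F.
max |F| = C(236, 2) = 27730

The Erdős-Ko-Rado theorem states: for n ≥ 2k, an intersecting family of k-subsets of an n-element set has size at most C(n − 1, k − 1), with equality for 'star' families {A ⊆ [n] : |A| = k, i ∈ A} (fix an element i). For n = 237, k = 3: C(236, 2) = 27730.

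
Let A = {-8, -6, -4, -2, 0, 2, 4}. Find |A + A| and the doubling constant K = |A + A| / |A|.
K = |A + A| / |A| = 13/7

Enumerate A + A = {a + b : a, b ∈ A}. With |A| = 7, there are |A|^2 = 49 ordered sum pairs; collecting distinct values, A + A = {-16, -14, -12, -10, -8, -6, -4, -2, 0, 2, 4, 6, 8}, so |A + A| = 13. Thus K = 13/7. Here |A + A| = 2|A| − 1 = 13, the minimum possible — so K = 13/7 is minimal, which holds iff A is an arithmetic progression.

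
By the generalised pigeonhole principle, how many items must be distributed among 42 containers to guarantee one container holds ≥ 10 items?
n = (10 − 1)·42 + 1 = 379

By the generalised pigeonhole principle, to guarantee some box contains ≥ r objects we need more than (r − 1) · k objects total. Threshold: n = (r − 1) · k + 1. With r = 10 and k = 42: n = 9 · 42 + 1 = 378 + 1 = 379. For n = 378 = 9 · 42, we can put exactly 9 objects in every box, avoiding 10 in any single one — so 379 is tight.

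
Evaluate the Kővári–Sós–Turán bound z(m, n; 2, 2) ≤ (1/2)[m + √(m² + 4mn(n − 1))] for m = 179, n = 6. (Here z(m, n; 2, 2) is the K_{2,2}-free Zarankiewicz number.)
z(179, 6; 2, 2) ≤ (1/2)[179 + √(179² + 4·179·6·5)] = (1/2)[179 + √53521] = 205.173

Kővári–Sós–Turán: let r_1, ..., r_179 be the row sums and z = Σ r_i the total number of 1s. Each pair of columns can share at most one row with both entries 1 (else a 2×2 all-ones block appears), so Σ_i C(r_i, 2) ≤ C(6, 2) = 15. By convexity Σ_i C(r_i, 2) ≥ 179·C(z/179, 2) = z(z − 179)/(2·179), giving z² − 179z − 179·6·5 ≤ 0 and hence z ≤ (1/2)[179 + √(32041 + 4·5370)] = (1/2)[179 + √53521] ≈ (1/2)(179 + 231.3461) = 205.173.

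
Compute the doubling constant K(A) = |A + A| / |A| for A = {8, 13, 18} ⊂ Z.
K = |A + A| / |A| = 5/3

Enumerate A + A = {a + b : a, b ∈ A}. With |A| = 3, there are |A|^2 = 9 ordered sum pairs; collecting distinct values, A + A = {16, 21, 26, 31, 36}, so |A + A| = 5. Thus K = 5/3. Here |A + A| = 2|A| − 1 = 5, the minimum possible — so K = 5/3 is minimal, which holds iff A is an arithmetic progression.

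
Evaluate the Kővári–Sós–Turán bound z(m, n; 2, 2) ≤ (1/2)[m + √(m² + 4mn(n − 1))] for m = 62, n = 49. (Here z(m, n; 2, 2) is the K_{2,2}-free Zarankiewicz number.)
z(62, 49; 2, 2) ≤ (1/2)[62 + √(62² + 4·62·49·48)] = (1/2)[62 + √587140] = 414.1253

Kővári–Sós–Turán: let r_1, ..., r_62 be the row sums and z = Σ r_i the total number of 1s. Each pair of columns can share at most one row with both entries 1 (else a 2×2 all-ones block appears), so Σ_i C(r_i, 2) ≤ C(49, 2) = 1176. By convexity Σ_i C(r_i, 2) ≥ 62·C(z/62, 2) = z(z − 62)/(2·62), giving z² − 62z − 62·49·48 ≤ 0 and hence z ≤ (1/2)[62 + √(3844 + 4·145824)] = (1/2)[62 + √587140] ≈ (1/2)(62 + 766.2506) = 414.1253.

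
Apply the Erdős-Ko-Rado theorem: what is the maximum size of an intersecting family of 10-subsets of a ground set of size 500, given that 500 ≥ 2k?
max |F| = C(499, 9) = 4916211776037821974

The Erdős-Ko-Rado theorem states: for n ≥ 2k, an intersecting family of k-subsets of an n-element set has size at most C(n − 1, k − 1), with equality for 'star' families {A ⊆ [n] : |A| = k, i ∈ A} (fix an element i). For n = 500, k = 10: C(499, 9) = 4916211776037821974.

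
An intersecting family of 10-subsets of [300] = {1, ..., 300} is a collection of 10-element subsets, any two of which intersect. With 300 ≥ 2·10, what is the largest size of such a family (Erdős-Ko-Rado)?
max |F| = C(299, 9) = 46610674441390059

Erdős-Ko-Rado (1961): when n ≥ 2k, max |F| = C(n−1, k−1). The bound is attained by the star {A : i ∈ A} for any fixed i ∈ [n]. Here C(300−1, 10−1) = C(299, 9) = 46610674441390059.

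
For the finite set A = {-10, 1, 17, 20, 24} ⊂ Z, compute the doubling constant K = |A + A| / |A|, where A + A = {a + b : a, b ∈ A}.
K = |A + A| / |A| = 15/5 = 3

Enumerate A + A = {a + b : a, b ∈ A}. With |A| = 5, there are |A|^2 = 25 ordered sum pairs; collecting distinct values, A + A = {-20, -9, 2, 7, 10, 14, 18, 21, 25, 34, 37, 40, 41, 44, 48}, so |A + A| = 15. Thus K = 15/5 = 3. For comparison, the minimum possible |A + A| over all 5-element sets is 2·5 − 1 = 9 (so min K = 9/5), attained only by arithmetic progressions.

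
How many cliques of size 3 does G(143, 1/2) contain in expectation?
E[# K_3] = C(143, 3) · (1/2)^C(3, 2) = 477191 / 2^3 = 59648.875

For each 3-subset S of vertices (there are C(143, 3) = 477191 such S), let X_S = 1 if S induces a K_3 (all C(3, 2) = 3 edges present). Then P(X_S = 1) = (1/2)^3 = 1/8. By linearity of expectation, E[# K_3] = C(143, 3) · (1/2)^3 = 477191 / 8 = 59648.875.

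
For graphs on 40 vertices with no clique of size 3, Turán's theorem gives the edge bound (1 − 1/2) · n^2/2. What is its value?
Turán density bound = (1/2) · 40^2/2 = 400

Turán's theorem: ex(n, K_{r+1}) is achieved by the complete r-partite Turán graph T(n, r) with parts as balanced as possible, and is at most (1 − 1/r) · n^2/2. For r = 2, n = 40: the density bound is (1/2) · 1600/2 = 400. Since 2 ∣ 40, the Turán graph T(40, 2) has parts of equal size 20, and its edge count e(T(40, 2)) = 400 attains the density bound exactly.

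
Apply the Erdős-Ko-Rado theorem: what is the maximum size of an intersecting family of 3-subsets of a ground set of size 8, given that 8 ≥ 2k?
max |F| = C(7, 2) = 21

Erdős-Ko-Rado (1961): when n ≥ 2k, max |F| = C(n−1, k−1). The bound is attained by the star {A : i ∈ A} for any fixed i ∈ [n]. Here C(8−1, 3−1) = C(7, 2) = 21.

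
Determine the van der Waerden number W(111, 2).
W(111, 2) = 111 + 1 = 112

A 2-term AP is any pair of integers, so a monochromatic 2-AP exists iff some colour is used at least twice. With 111 colours, the colouring i ↦ i on {1, ..., 111} uses each colour once, avoiding any monochromatic pair, so W(111, 2) > 111. For {1, ..., 112}, pigeonhole forces two integers of the same colour, which form a monochromatic 2-AP. Hence W(111, 2) = 112.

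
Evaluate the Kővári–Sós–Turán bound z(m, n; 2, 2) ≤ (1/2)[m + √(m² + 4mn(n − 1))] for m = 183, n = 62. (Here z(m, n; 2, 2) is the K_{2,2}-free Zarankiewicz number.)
z(183, 62; 2, 2) ≤ (1/2)[183 + √(183² + 4·183·62·61)] = (1/2)[183 + √2801913] = 928.4458

Kővári–Sós–Turán: let r_1, ..., r_183 be the row sums and z = Σ r_i the total number of 1s. Each pair of columns can share at most one row with both entries 1 (else a 2×2 all-ones block appears), so Σ_i C(r_i, 2) ≤ C(62, 2) = 1891. By convexity Σ_i C(r_i, 2) ≥ 183·C(z/183, 2) = z(z − 183)/(2·183), giving z² − 183z − 183·62·61 ≤ 0 and hence z ≤ (1/2)[183 + √(33489 + 4·692106)] = (1/2)[183 + √2801913] ≈ (1/2)(183 + 1673.8916) = 928.4458.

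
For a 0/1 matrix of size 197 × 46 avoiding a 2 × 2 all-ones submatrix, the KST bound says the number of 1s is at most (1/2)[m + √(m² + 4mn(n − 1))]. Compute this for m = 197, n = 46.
z(197, 46; 2, 2) ≤ (1/2)[197 + √(197² + 4·197·46·45)] = (1/2)[197 + √1669969] = 744.6364

Kővári–Sós–Turán: let r_1, ..., r_197 be the row sums and z = Σ r_i the total number of 1s. Each pair of columns can share at most one row with both entries 1 (else a 2×2 all-ones block appears), so Σ_i C(r_i, 2) ≤ C(46, 2) = 1035. By convexity Σ_i C(r_i, 2) ≥ 197·C(z/197, 2) = z(z − 197)/(2·197), giving z² − 197z − 197·46·45 ≤ 0 and hence z ≤ (1/2)[197 + √(38809 + 4·407790)] = (1/2)[197 + √1669969] ≈ (1/2)(197 + 1292.2728) = 744.6364.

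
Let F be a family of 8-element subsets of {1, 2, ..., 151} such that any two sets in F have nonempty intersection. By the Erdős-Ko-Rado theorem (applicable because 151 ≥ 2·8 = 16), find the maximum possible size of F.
max |F| = C(150, 7) = 294109729200

The Erdős-Ko-Rado theorem states: for n ≥ 2k, an intersecting family of k-subsets of an n-element set has size at most C(n − 1, k − 1), with equality for 'star' families {A ⊆ [n] : |A| = k, i ∈ A} (fix an element i). For n = 151, k = 8: C(150, 7) = 294109729200.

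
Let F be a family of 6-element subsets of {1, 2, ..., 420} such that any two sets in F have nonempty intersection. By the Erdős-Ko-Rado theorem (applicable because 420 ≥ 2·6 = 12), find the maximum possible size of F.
max |F| = C(419, 5) = 105071889208

Erdős-Ko-Rado (1961): when n ≥ 2k, max |F| = C(n−1, k−1). The bound is attained by the star {A : i ∈ A} for any fixed i ∈ [n]. Here C(420−1, 6−1) = C(419, 5) = 105071889208.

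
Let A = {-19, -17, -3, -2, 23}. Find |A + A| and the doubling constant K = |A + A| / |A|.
K = |A + A| / |A| = 15/5 = 3

Enumerate A + A = {a + b : a, b ∈ A}. With |A| = 5, there are |A|^2 = 25 ordered sum pairs; collecting distinct values, A + A = {-38, -36, -34, -22, -21, -20, -19, -6, -5, -4, 4, 6, 20, 21, 46}, so |A + A| = 15. Thus K = 15/5 = 3. For comparison, the minimum possible |A + A| over all 5-element sets is 2·5 − 1 = 9 (so min K = 9/5), attained only by arithmetic progressions.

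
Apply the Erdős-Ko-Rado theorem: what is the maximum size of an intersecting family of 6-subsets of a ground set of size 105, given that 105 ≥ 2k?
max |F| = C(104, 5) = 91962520

The Erdős-Ko-Rado theorem states: for n ≥ 2k, an intersecting family of k-subsets of an n-element set has size at most C(n − 1, k − 1), with equality for 'star' families {A ⊆ [n] : |A| = k, i ∈ A} (fix an element i). For n = 105, k = 6: C(104, 5) = 91962520.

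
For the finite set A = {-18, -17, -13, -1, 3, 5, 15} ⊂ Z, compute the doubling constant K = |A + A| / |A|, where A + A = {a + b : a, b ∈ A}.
K = |A + A| / |A| = 25/7

Enumerate A + A = {a + b : a, b ∈ A}. With |A| = 7, there are |A|^2 = 49 ordered sum pairs; collecting distinct values, A + A = {-36, -35, -34, -31, -30, -26, -19, -18, -15, -14, -13, -12, -10, -8, -3, -2, 2, 4, 6, 8, 10, 14, 18, 20, 30}, so |A + A| = 25. Thus K = 25/7. For comparison, the minimum possible |A + A| over all 7-element sets is 2·7 − 1 = 13 (so min K = 13/7), attained only by arithmetic progressions.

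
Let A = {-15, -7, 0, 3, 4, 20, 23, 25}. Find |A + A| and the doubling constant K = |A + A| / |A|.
K = |A + A| / |A| = 34/8 = 17/4

Enumerate A + A = {a + b : a, b ∈ A}. With |A| = 8, there are |A|^2 = 64 ordered sum pairs; collecting distinct values, A + A = {-30, -22, -15, -14, -12, -11, -7, -4, -3, 0, 3, 4, 5, 6, 7, 8, 10, 13, 16, 18, 20, 23, 24, 25, 26, 27, 28, 29, 40, 43, 45, 46, 48, 50}, so |A + A| = 34. Thus K = 34/8 = 17/4. For comparison, the minimum possible |A + A| over all 8-element sets is 2·8 − 1 = 15 (so min K = 15/8), attained only by arithmetic progressions.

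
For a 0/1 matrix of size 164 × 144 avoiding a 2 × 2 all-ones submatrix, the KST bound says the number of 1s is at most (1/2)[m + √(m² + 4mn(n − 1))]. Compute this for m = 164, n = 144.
z(164, 144; 2, 2) ≤ (1/2)[164 + √(164² + 4·164·144·143)] = (1/2)[164 + √13535248] = 1921.5141

Kővári–Sós–Turán: let r_1, ..., r_164 be the row sums and z = Σ r_i the total number of 1s. Each pair of columns can share at most one row with both entries 1 (else a 2×2 all-ones block appears), so Σ_i C(r_i, 2) ≤ C(144, 2) = 10296. By convexity Σ_i C(r_i, 2) ≥ 164·C(z/164, 2) = z(z − 164)/(2·164), giving z² − 164z − 164·144·143 ≤ 0 and hence z ≤ (1/2)[164 + √(26896 + 4·3377088)] = (1/2)[164 + √13535248] ≈ (1/2)(164 + 3679.0281) = 1921.5141.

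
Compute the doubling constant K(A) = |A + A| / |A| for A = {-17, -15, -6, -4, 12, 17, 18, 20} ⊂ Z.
K = |A + A| / |A| = 33/8

Enumerate A + A = {a + b : a, b ∈ A}. With |A| = 8, there are |A|^2 = 64 ordered sum pairs; collecting distinct values, A + A = {-34, -32, -30, -23, -21, -19, -12, -10, -8, -5, -3, 0, 1, 2, 3, 5, 6, 8, 11, 12, 13, 14, 16, 24, 29, 30, 32, 34, 35, 36, 37, 38, 40}, so |A + A| = 33. Thus K = 33/8. For comparison, the minimum possible |A + A| over all 8-element sets is 2·8 − 1 = 15 (so min K = 15/8), attained only by arithmetic progressions.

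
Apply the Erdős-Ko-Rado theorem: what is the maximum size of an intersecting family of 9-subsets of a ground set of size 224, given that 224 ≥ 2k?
max |F| = C(223, 8) = 133587665983629

Erdős-Ko-Rado (1961): when n ≥ 2k, max |F| = C(n−1, k−1). The bound is attained by the star {A : i ∈ A} for any fixed i ∈ [n]. Here C(224−1, 9−1) = C(223, 8) = 133587665983629.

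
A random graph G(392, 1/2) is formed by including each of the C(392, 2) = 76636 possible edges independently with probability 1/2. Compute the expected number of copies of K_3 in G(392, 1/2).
E[# K_3] = C(392, 3) · (1/2)^C(3, 2) = 9962680 / 2^3 = 1245335

For each 3-subset S of vertices (there are C(392, 3) = 9962680 such S), let X_S = 1 if S induces a K_3 (all C(3, 2) = 3 edges present). Then P(X_S = 1) = (1/2)^3 = 1/8. By linearity of expectation, E[# K_3] = C(392, 3) · (1/2)^3 = 9962680 / 8 = 1245335.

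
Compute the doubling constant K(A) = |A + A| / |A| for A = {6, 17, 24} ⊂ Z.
K = |A + A| / |A| = 6/3 = 2

Enumerate A + A = {a + b : a, b ∈ A}. With |A| = 3, there are |A|^2 = 9 ordered sum pairs; collecting distinct values, A + A = {12, 23, 30, 34, 41, 48}, so |A + A| = 6. Thus K = 6/3 = 2. For comparison, the minimum possible |A + A| over all 3-element sets is 2·3 − 1 = 5 (so min K = 5/3), attained only by arithmetic progressions.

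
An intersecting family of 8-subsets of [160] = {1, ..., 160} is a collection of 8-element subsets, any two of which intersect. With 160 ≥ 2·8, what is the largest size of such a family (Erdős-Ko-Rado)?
max |F| = C(159, 7) = 445853084391

The Erdős-Ko-Rado theorem states: for n ≥ 2k, an intersecting family of k-subsets of an n-element set has size at most C(n − 1, k − 1), with equality for 'star' families {A ⊆ [n] : |A| = k, i ∈ A} (fix an element i). For n = 160, k = 8: C(159, 7) = 445853084391.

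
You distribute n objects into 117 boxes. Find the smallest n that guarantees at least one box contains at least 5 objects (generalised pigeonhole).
n = (5 − 1)·117 + 1 = 469

By the generalised pigeonhole principle, to guarantee some box contains ≥ r objects we need more than (r − 1) · k objects total. Threshold: n = (r − 1) · k + 1. With r = 5 and k = 117: n = 4 · 117 + 1 = 468 + 1 = 469. For n = 468 = 4 · 117, we can put exactly 4 objects in every box, avoiding 5 in any single one — so 469 is tight.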